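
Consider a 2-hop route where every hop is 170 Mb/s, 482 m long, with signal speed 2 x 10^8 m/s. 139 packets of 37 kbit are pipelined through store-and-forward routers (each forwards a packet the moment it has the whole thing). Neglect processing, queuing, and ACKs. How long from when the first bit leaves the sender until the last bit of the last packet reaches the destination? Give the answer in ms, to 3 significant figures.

30.5 ms

Per-hop transmission t_tx = L/R = 37000/170000000 = 0.217647 ms.
Per-hop propagation t_prop = 482/200000000 = 0.00241 ms.
Pipeline fill: first packet needs 2·t_tx to clear all hops; remaining 138 packets each add one t_tx.
Total = (2+139-1)·t_tx + 2·t_prop = 140·0.217647 + 2·0.00241 = 30.5 ms.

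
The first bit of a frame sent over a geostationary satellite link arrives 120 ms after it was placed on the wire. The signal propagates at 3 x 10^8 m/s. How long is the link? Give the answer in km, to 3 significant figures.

36000 km

d = s × t_prop = 300000000 × 0.12 = 36000 km.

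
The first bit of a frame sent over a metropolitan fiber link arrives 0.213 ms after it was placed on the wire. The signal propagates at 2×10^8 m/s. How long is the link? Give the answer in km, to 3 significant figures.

d = s × t_prop = 200000000 × 0.000213 = 42.6 km.

42.6 km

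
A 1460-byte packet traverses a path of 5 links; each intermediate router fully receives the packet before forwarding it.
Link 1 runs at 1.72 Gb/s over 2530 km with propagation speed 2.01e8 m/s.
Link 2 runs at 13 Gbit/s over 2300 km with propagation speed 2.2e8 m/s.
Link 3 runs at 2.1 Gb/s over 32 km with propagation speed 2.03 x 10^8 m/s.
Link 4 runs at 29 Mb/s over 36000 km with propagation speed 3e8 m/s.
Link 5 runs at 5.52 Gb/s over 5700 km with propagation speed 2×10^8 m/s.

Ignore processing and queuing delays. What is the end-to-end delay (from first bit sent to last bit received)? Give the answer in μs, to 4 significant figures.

L = 1460 × 8 = 11680 bits.
Transmission delays (L/R per hop): 6.7907, 0.898462, 5.5619, 402.759, 2.11594 μs; sum = 418.126 μs.
Propagation delays (d/s per hop): 12587.1, 10454.5, 157.635, 120000, 28500 μs; sum = 171699 μs.
End-to-end = 172100 μs.

172100 μs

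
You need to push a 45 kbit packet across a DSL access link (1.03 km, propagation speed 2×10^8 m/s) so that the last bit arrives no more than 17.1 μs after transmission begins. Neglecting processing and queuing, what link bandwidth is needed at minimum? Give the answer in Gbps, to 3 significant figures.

3.77 Gbps

Propagation delay = 1030 / 200000000 = 5.15 μs.
Transmission budget = 17.1 − 5.15 = 11.95 μs.
R ≥ L / t_tx = 45000 bits / 1.195e-05 s = 3.77 Gbps.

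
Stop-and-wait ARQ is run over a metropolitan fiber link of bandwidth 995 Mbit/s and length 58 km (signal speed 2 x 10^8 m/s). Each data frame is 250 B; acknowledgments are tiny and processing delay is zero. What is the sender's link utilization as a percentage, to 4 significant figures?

t_tx = L/R = 2000/995000000 = 2.01005e-06 s.
t_prop = 58000/200000000 = 0.00029 s; RTT = 0.00058 s.
Cycle = t_tx + RTT = 0.00058201 s.
Utilization = t_tx / cycle = 2.01005e-06/0.00058201 = 0.3454 %.

0.3454 %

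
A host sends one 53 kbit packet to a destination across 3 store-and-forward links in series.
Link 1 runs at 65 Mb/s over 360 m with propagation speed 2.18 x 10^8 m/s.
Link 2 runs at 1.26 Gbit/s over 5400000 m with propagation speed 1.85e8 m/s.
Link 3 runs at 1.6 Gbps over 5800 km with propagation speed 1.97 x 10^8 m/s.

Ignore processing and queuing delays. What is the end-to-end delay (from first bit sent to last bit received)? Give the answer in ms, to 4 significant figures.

L = 53000 bits.
Transmission delays (L/R per hop): 0.815385, 0.0420635, 0.033125 ms; sum = 0.890573 ms.
Propagation delays (d/s per hop): 0.00165138, 29.1892, 29.4416 ms; sum = 58.6325 ms.
End-to-end = 59.52 ms.

59.52 ms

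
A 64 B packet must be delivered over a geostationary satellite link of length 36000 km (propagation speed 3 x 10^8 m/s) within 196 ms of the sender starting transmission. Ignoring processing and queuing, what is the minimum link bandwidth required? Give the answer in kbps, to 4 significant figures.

L = 512 bits.
Propagation delay = 36000000 / 300000000 = 120 ms.
Transmission budget = 196 − 120 = 76 ms.
R ≥ L / t_tx = 512 bits / 0.076 s = 6.737 kbps.

6.737 kbps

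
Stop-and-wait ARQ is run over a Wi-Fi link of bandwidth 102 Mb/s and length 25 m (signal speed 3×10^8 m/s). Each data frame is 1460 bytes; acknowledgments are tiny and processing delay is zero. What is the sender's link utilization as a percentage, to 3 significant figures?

t_tx = L/R = 11680/102000000 = 0.00011451 s.
t_prop = 25/300000000 = 8.33333e-08 s; RTT = 1.66667e-07 s.
Cycle = t_tx + RTT = 0.000114676 s.
Utilization = t_tx / cycle = 0.00011451/0.000114676 = 99.9 %.

99.9 %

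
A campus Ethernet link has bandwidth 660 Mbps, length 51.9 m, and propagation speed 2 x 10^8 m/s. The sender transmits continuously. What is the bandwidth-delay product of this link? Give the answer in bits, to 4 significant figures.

171.3 bits

Propagation delay = 51.9 / 200000000 = 2.595e-07 s.
BDP = R × t_prop = 660000000 × 2.595e-07 = 171.27 bits.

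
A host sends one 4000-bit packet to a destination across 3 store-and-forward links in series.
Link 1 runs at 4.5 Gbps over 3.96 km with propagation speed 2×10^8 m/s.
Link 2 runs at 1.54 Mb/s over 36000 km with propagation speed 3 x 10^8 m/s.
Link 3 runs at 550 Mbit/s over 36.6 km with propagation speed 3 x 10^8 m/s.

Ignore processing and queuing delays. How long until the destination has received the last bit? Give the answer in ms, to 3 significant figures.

123 ms

Transmission delays (L/R per hop): 0.000888889, 2.5974, 0.00727273 ms; sum = 2.60556 ms.
Propagation delays (d/s per hop): 0.0198, 120, 0.122 ms; sum = 120.142 ms.
End-to-end = 123 ms.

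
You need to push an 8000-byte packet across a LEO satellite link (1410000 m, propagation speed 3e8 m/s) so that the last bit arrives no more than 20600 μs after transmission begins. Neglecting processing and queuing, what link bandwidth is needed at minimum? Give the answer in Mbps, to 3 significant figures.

L = 64000 bits.
Propagation delay = 1410000 / 300000000 = 4700 μs.
Transmission budget = 20600 − 4700 = 15900 μs.
R ≥ L / t_tx = 64000 bits / 0.0159 s = 4.03 Mbps.

4.03 Mbps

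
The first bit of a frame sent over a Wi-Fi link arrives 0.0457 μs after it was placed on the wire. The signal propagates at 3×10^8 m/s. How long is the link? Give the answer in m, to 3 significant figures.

d = s × t_prop = 300000000 × 4.57e-08 = 13.7 m.

13.7 m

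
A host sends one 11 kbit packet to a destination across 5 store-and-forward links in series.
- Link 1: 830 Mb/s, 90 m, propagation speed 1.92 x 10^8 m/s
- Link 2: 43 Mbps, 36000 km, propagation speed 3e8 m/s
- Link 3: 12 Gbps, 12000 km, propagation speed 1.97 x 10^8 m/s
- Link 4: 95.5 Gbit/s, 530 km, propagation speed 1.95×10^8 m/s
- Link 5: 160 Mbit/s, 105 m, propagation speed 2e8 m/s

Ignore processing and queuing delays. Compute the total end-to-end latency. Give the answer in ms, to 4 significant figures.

L = 11000 bits.
Transmission delays (L/R per hop): 0.013253, 0.255814, 0.000916667, 0.000115183, 0.06875 ms; sum = 0.338849 ms.
Propagation delays (d/s per hop): 0.00046875, 120, 60.9137, 2.71795, 0.000525 ms; sum = 183.633 ms.
End-to-end = 184.0 ms.

184.0 ms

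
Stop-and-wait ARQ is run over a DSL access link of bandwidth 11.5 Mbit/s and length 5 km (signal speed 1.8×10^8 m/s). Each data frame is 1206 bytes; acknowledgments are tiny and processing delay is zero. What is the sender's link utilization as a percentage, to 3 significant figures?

93.8 %

t_tx = L/R = 9648/11500000 = 0.000838957 s.
t_prop = 5000/180000000 = 2.77778e-05 s; RTT = 5.55556e-05 s.
Cycle = t_tx + RTT = 0.000894512 s.
Utilization = t_tx / cycle = 0.000838957/0.000894512 = 93.8 %.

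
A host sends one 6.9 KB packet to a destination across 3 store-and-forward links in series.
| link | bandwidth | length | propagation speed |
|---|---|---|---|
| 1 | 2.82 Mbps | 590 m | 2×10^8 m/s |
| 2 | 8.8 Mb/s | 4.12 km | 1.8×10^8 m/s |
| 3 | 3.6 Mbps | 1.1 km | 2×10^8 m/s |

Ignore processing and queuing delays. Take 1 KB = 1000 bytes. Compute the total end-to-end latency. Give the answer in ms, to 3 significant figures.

L = 55200 bits.
Transmission delays (L/R per hop): 19.5745, 6.27273, 15.3333 ms; sum = 41.1805 ms.
Propagation delays (d/s per hop): 0.00295, 0.0228889, 0.0055 ms; sum = 0.0313389 ms.
End-to-end = 41.2 ms.

41.2 ms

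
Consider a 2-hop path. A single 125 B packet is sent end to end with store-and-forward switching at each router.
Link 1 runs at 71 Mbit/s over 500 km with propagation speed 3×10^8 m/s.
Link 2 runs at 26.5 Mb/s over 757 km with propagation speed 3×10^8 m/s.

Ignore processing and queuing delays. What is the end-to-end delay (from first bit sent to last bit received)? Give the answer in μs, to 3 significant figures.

4240 μs

L = 125 × 8 = 1000 bits.
Transmission delays (L/R per hop): 14.0845, 37.7358 μs; sum = 51.8204 μs.
Propagation delays (d/s per hop): 1666.67, 2523.33 μs; sum = 4190 μs.
End-to-end = 4240 μs.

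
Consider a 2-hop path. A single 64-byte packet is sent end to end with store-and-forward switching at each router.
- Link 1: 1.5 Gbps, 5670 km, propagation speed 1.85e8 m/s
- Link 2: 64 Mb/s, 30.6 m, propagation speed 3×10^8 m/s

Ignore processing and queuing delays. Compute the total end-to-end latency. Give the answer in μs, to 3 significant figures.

L = 64 × 8 = 512 bits.
Transmission delays (L/R per hop): 0.341333, 8 μs; sum = 8.34133 μs.
Propagation delays (d/s per hop): 30648.6, 0.102 μs; sum = 30648.8 μs.
End-to-end = 30700 μs.

30700 μs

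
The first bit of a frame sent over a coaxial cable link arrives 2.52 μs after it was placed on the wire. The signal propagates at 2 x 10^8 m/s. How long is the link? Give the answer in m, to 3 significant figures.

d = s × t_prop = 200000000 × 2.52e-06 = 504 m.

504 m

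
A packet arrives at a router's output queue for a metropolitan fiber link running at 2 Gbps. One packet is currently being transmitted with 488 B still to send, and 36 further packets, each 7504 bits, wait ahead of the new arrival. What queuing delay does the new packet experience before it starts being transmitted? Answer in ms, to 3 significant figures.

0.137 ms

Each queued packet: L/R = 7504/2000000000 = 0.003752 ms.
36 queued → 0.135072 ms.
Plus remaining 3904 bits of current packet: 0.001952 ms.
Queuing delay = 0.137 ms.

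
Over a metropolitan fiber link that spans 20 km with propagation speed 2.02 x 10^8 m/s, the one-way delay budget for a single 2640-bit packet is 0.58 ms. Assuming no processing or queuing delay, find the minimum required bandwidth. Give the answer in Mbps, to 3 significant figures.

Propagation delay = 20000 / 202000000 = 0.0990099 ms.
Transmission budget = 0.58 − 0.0990099 = 0.48099 ms.
R ≥ L / t_tx = 2640 bits / 0.00048099 s = 5.49 Mbps.

5.49 Mbps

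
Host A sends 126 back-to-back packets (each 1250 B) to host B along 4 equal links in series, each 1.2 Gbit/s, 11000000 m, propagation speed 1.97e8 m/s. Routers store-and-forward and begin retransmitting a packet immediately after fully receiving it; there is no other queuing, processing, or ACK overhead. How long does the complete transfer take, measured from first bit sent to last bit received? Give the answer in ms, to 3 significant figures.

Per-hop transmission t_tx = L/R = 10000/1200000000 = 0.00833333 ms.
Per-hop propagation t_prop = 11000000/197000000 = 55.8376 ms.
Pipeline fill: first packet needs 4·t_tx to clear all hops; remaining 125 packets each add one t_tx.
Total = (4+126-1)·t_tx + 4·t_prop = 129·0.00833333 + 4·55.8376 = 224 ms.

224 ms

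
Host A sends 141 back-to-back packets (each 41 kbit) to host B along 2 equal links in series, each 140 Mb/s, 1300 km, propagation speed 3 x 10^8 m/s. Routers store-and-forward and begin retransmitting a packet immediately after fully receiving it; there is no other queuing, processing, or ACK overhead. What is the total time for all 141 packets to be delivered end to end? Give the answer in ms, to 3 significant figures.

50.3 ms

Per-hop transmission t_tx = L/R = 41000/140000000 = 0.292857 ms.
Per-hop propagation t_prop = 1300000/300000000 = 4.33333 ms.
Pipeline fill: first packet needs 2·t_tx to clear all hops; remaining 140 packets each add one t_tx.
Total = (2+141-1)·t_tx + 2·t_prop = 142·0.292857 + 2·4.33333 = 50.3 ms.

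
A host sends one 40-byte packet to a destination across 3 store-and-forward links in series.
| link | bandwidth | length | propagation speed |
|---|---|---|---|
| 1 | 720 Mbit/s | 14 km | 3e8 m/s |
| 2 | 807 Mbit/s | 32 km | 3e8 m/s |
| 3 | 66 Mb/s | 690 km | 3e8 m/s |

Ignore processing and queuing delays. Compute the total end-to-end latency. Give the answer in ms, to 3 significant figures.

2.46 ms

L = 40 × 8 = 320 bits.
Transmission delays (L/R per hop): 0.000444444, 0.00039653, 0.00484848 ms; sum = 0.00568946 ms.
Propagation delays (d/s per hop): 0.0466667, 0.106667, 2.3 ms; sum = 2.45333 ms.
End-to-end = 2.46 ms.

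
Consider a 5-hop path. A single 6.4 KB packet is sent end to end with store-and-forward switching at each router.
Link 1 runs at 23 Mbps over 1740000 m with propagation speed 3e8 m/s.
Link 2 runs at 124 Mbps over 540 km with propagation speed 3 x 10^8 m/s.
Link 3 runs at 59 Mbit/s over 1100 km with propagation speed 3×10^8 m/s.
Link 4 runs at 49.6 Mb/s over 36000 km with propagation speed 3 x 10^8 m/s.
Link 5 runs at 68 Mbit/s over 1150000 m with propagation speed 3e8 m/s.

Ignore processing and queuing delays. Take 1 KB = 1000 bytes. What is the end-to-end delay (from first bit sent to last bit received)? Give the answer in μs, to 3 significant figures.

140000 μs

L = 51200 bits.
Transmission delays (L/R per hop): 2226.09, 412.903, 867.797, 1032.26, 752.941 μs; sum = 5291.99 μs.
Propagation delays (d/s per hop): 5800, 1800, 3666.67, 120000, 3833.33 μs; sum = 135100 μs.
End-to-end = 140000 μs.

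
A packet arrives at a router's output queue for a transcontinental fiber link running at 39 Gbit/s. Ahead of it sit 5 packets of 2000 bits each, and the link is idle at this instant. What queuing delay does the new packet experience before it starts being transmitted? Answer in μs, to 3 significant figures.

0.256 μs

Each queued packet: L/R = 2000/39000000000 = 0.0512821 μs.
5 queued → 0.25641 μs.
Queuing delay = 0.256 μs.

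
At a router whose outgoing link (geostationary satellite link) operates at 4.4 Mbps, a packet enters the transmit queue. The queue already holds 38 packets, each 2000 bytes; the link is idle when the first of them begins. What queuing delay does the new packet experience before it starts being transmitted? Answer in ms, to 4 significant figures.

Each queued packet: L/R = 16000/4400000 = 3.63636 ms.
38 queued → 138.182 ms.
Queuing delay = 138.2 ms.

138.2 ms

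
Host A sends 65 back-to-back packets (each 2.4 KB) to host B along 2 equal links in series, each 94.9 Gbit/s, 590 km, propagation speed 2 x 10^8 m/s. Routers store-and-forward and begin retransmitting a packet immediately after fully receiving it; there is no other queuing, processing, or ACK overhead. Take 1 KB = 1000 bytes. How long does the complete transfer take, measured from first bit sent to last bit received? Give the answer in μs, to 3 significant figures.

5910 μs

Per-hop transmission t_tx = L/R = 19200/94900000000 = 0.202318 μs.
Per-hop propagation t_prop = 590000/200000000 = 2950 μs.
Pipeline fill: first packet needs 2·t_tx to clear all hops; remaining 64 packets each add one t_tx.
Total = (2+65-1)·t_tx + 2·t_prop = 66·0.202318 + 2·2950 = 5910 μs.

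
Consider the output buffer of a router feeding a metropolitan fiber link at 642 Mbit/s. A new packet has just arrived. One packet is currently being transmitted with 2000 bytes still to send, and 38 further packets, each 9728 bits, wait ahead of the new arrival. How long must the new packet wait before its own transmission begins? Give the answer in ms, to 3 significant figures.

Each queued packet: L/R = 9728/642000000 = 0.0151526 ms.
38 queued → 0.575801 ms.
Plus remaining 16000 bits of current packet: 0.0249221 ms.
Queuing delay = 0.601 ms.

0.601 ms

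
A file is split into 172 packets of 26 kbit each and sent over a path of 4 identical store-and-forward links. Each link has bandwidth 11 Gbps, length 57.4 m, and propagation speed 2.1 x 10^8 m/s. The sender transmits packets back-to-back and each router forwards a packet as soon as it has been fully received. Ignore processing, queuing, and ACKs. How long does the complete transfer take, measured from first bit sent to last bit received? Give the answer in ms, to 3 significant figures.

Per-hop transmission t_tx = L/R = 26000/11000000000 = 0.00236364 ms.
Per-hop propagation t_prop = 57.4/210000000 = 0.000273333 ms.
Pipeline fill: first packet needs 4·t_tx to clear all hops; remaining 171 packets each add one t_tx.
Total = (4+172-1)·t_tx + 4·t_prop = 175·0.00236364 + 4·0.000273333 = 0.415 ms.

0.415 ms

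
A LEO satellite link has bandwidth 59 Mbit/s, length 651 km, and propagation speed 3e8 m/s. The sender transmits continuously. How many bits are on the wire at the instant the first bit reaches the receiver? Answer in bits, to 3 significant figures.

Propagation delay = 651000 / 300000000 = 0.00217 s.
BDP = R × t_prop = 59000000 × 0.00217 = 128030 bits.

128000 bits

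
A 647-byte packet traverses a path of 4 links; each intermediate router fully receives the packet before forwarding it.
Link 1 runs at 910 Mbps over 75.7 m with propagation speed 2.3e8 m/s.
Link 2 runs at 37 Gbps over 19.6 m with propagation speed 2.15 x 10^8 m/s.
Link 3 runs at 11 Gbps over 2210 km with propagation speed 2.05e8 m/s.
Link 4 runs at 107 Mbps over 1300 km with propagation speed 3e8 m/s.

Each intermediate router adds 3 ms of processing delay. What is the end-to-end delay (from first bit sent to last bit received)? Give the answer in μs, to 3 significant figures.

L = 647 × 8 = 5176 bits.
Transmission delays (L/R per hop): 5.68791, 0.139892, 0.470545, 48.3738 μs; sum = 54.6722 μs.
Propagation delays (d/s per hop): 0.32913, 0.0911628, 10780.5, 4333.33 μs; sum = 15114.2 μs.
Processing at 3 router(s): 3 × 3 ms = 9000 μs.
End-to-end = 24200 μs.

24200 μs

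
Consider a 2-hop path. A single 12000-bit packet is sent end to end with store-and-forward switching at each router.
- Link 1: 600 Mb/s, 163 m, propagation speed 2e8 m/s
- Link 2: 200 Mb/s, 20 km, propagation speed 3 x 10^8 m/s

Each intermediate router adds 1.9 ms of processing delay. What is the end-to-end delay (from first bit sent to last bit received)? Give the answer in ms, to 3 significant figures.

2.05 ms

Transmission delays (L/R per hop): 0.02, 0.06 ms; sum = 0.08 ms.
Propagation delays (d/s per hop): 0.000815, 0.0666667 ms; sum = 0.0674817 ms.
Processing at 1 router(s): 1 × 1.9 ms = 1.9 ms.
End-to-end = 2.05 ms.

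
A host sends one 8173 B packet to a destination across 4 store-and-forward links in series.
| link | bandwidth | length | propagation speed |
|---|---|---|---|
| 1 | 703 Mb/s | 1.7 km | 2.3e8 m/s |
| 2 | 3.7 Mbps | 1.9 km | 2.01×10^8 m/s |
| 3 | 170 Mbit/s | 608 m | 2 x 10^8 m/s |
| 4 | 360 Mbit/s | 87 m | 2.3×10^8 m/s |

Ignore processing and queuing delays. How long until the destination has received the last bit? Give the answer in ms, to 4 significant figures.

18.35 ms

L = 8173 × 8 = 65384 bits.
Transmission delays (L/R per hop): 0.0930071, 17.6714, 0.384612, 0.181622 ms; sum = 18.3306 ms.
Propagation delays (d/s per hop): 0.0073913, 0.00945274, 0.00304, 0.000378261 ms; sum = 0.0202623 ms.
End-to-end = 18.35 ms.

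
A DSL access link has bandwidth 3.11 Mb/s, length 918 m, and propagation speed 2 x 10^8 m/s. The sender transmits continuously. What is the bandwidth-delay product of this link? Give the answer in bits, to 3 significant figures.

Propagation delay = 918 / 200000000 = 4.59e-06 s.
BDP = R × t_prop = 3110000 × 4.59e-06 = 14.2749 bits.

14.3 bits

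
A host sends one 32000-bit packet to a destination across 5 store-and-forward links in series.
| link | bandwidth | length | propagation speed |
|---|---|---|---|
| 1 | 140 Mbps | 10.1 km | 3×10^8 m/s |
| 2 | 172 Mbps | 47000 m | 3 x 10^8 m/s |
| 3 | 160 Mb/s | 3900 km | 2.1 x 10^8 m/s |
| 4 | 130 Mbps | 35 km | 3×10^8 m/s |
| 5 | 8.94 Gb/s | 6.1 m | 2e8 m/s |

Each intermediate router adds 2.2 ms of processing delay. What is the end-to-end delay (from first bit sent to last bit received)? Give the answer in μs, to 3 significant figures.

Transmission delays (L/R per hop): 228.571, 186.047, 200, 246.154, 3.57942 μs; sum = 864.351 μs.
Propagation delays (d/s per hop): 33.6667, 156.667, 18571.4, 116.667, 0.0305 μs; sum = 18878.5 μs.
Processing at 4 router(s): 4 × 2.2 ms = 8800 μs.
End-to-end = 28500 μs.

28500 μs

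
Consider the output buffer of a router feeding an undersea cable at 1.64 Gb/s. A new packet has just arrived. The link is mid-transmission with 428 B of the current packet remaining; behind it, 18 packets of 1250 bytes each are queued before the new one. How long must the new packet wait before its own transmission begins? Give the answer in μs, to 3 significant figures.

Each queued packet: L/R = 10000/1640000000 = 6.09756 μs.
18 queued → 109.756 μs.
Plus remaining 3424 bits of current packet: 2.0878 μs.
Queuing delay = 112 μs.

112 μs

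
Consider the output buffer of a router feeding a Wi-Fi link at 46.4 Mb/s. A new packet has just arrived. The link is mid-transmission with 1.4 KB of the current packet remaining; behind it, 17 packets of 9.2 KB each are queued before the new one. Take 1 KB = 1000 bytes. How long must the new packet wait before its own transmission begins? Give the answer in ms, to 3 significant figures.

Each queued packet: L/R = 73600/46400000 = 1.58621 ms.
17 queued → 26.9655 ms.
Plus remaining 11200 bits of current packet: 0.241379 ms.
Queuing delay = 27.2 ms.

27.2 ms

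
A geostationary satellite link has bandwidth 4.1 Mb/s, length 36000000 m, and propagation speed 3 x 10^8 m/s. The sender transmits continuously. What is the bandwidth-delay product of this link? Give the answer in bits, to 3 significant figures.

492000 bits

Propagation delay = 36000000 / 300000000 = 0.12 s.
BDP = R × t_prop = 4.1e+06 × 0.12 = 492000 bits.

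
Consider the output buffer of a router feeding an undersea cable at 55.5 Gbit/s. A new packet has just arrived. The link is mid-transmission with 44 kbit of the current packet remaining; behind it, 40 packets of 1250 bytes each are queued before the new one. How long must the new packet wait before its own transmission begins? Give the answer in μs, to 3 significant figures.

Each queued packet: L/R = 10000/55500000000 = 0.18018 μs.
40 queued → 7.20721 μs.
Plus remaining 44000 bits of current packet: 0.792793 μs.
Queuing delay = 8.00 μs.

8.00 μs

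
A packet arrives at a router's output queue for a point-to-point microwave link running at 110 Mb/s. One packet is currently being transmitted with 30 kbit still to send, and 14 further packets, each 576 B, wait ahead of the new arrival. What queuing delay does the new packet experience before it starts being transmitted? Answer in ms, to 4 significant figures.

Each queued packet: L/R = 4608/110000000 = 0.0418909 ms.
14 queued → 0.586473 ms.
Plus remaining 30000 bits of current packet: 0.272727 ms.
Queuing delay = 0.8592 ms.

0.8592 ms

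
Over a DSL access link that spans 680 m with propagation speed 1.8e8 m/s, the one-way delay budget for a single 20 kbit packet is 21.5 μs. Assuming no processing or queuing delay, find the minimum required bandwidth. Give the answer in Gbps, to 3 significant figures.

1.13 Gbps

Propagation delay = 680 / 180000000 = 3.77778 μs.
Transmission budget = 21.5 − 3.77778 = 17.7222 μs.
R ≥ L / t_tx = 20000 bits / 1.77222e-05 s = 1.13 Gbps.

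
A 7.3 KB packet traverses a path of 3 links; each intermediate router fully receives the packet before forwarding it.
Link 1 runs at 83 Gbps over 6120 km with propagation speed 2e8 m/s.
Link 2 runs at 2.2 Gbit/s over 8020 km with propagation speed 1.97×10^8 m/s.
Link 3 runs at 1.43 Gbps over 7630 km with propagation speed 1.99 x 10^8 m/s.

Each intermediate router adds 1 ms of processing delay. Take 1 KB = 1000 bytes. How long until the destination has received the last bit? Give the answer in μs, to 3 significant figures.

L = 58400 bits.
Transmission delays (L/R per hop): 0.703614, 26.5455, 40.8392 μs; sum = 68.0882 μs.
Propagation delays (d/s per hop): 30600, 40710.7, 38341.7 μs; sum = 109652 μs.
Processing at 2 router(s): 2 × 1 ms = 2000 μs.
End-to-end = 112000 μs.

112000 μs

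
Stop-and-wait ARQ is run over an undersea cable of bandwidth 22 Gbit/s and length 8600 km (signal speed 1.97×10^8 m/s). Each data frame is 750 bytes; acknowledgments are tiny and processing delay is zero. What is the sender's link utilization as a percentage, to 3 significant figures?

0.000312 %

t_tx = L/R = 6000/22000000000 = 2.72727e-07 s.
t_prop = 8600000/197000000 = 0.0436548 s; RTT = 0.0873096 s.
Cycle = t_tx + RTT = 0.0873099 s.
Utilization = t_tx / cycle = 2.72727e-07/0.0873099 = 0.000312 %.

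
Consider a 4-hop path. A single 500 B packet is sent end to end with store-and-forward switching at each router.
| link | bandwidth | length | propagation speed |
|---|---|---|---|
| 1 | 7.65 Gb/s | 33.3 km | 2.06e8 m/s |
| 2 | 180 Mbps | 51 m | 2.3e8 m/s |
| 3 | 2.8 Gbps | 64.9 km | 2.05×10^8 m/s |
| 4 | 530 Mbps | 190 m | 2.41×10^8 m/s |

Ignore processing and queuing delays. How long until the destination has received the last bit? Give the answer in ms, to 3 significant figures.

L = 500 × 8 = 4000 bits.
Transmission delays (L/R per hop): 0.000522876, 0.0222222, 0.00142857, 0.00754717 ms; sum = 0.0317208 ms.
Propagation delays (d/s per hop): 0.16165, 0.000221739, 0.316585, 0.000788382 ms; sum = 0.479246 ms.
End-to-end = 0.511 ms.

0.511 ms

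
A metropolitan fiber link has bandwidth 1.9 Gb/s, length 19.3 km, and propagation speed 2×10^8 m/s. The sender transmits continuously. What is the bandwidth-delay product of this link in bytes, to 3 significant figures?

Propagation delay = 19300 / 200000000 = 9.65e-05 s.
BDP = R × t_prop = 1900000000 × 9.65e-05 = 183350 bits.
In bytes: 183350/8 = 22900 bytes.

22900 bytes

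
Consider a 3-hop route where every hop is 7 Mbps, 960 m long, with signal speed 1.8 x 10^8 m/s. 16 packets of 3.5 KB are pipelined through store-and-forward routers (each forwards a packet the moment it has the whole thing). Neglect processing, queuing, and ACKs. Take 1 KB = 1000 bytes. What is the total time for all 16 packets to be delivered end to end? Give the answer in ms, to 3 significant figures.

Per-hop transmission t_tx = L/R = 28000/7000000 = 4 ms.
Per-hop propagation t_prop = 960/180000000 = 0.00533333 ms.
Pipeline fill: first packet needs 3·t_tx to clear all hops; remaining 15 packets each add one t_tx.
Total = (3+16-1)·t_tx + 3·t_prop = 18·4 + 3·0.00533333 = 72.0 ms.

72.0 ms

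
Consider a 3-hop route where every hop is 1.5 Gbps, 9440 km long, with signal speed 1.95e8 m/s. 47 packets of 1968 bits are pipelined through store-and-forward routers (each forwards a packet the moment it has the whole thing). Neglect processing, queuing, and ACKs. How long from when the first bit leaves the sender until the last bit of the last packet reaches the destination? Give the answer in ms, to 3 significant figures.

145 ms

Per-hop transmission t_tx = L/R = 1968/1500000000 = 0.001312 ms.
Per-hop propagation t_prop = 9440000/195000000 = 48.4103 ms.
Pipeline fill: first packet needs 3·t_tx to clear all hops; remaining 46 packets each add one t_tx.
Total = (3+47-1)·t_tx + 3·t_prop = 49·0.001312 + 3·48.4103 = 145 ms.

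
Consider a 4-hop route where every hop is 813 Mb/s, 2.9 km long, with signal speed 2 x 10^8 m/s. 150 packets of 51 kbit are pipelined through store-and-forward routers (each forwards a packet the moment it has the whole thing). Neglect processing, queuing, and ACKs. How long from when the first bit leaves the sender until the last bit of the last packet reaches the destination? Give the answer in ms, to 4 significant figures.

Per-hop transmission t_tx = L/R = 51000/813000000 = 0.0627306 ms.
Per-hop propagation t_prop = 2900/200000000 = 0.0145 ms.
Pipeline fill: first packet needs 4·t_tx to clear all hops; remaining 149 packets each add one t_tx.
Total = (4+150-1)·t_tx + 4·t_prop = 153·0.0627306 + 4·0.0145 = 9.656 ms.

9.656 ms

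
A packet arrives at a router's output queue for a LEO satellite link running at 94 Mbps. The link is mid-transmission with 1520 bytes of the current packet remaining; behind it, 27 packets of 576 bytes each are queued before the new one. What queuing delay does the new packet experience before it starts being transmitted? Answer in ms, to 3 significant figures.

Each queued packet: L/R = 4608/94000000 = 0.0490213 ms.
27 queued → 1.32357 ms.
Plus remaining 12160 bits of current packet: 0.129362 ms.
Queuing delay = 1.45 ms.

1.45 ms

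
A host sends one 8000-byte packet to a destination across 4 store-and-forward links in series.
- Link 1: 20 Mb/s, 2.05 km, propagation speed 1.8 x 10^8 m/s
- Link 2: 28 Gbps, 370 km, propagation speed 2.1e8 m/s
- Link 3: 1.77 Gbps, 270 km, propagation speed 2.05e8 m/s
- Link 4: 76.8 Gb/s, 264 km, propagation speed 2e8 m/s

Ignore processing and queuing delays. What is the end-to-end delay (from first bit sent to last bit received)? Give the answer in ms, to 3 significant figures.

L = 8000 × 8 = 64000 bits.
Transmission delays (L/R per hop): 3.2, 0.00228571, 0.0361582, 0.000833333 ms; sum = 3.23928 ms.
Propagation delays (d/s per hop): 0.0113889, 1.7619, 1.31707, 1.32 ms; sum = 4.41037 ms.
End-to-end = 7.65 ms.

7.65 ms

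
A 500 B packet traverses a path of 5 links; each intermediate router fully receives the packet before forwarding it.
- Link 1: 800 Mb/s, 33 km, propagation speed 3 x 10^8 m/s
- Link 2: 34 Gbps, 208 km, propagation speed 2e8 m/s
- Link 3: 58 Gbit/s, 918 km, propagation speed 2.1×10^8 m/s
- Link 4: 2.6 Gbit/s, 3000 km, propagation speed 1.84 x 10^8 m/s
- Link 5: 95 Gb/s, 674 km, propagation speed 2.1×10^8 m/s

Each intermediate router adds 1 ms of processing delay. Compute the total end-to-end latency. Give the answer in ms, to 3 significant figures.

29.0 ms

L = 500 × 8 = 4000 bits.
Transmission delays (L/R per hop): 0.005, 0.000117647, 6.89655e-05, 0.00153846, 4.21053e-05 ms; sum = 0.00676718 ms.
Propagation delays (d/s per hop): 0.11, 1.04, 4.37143, 16.3043, 3.20952 ms; sum = 25.0353 ms.
Processing at 4 router(s): 4 × 1 ms = 4 ms.
End-to-end = 29.0 ms.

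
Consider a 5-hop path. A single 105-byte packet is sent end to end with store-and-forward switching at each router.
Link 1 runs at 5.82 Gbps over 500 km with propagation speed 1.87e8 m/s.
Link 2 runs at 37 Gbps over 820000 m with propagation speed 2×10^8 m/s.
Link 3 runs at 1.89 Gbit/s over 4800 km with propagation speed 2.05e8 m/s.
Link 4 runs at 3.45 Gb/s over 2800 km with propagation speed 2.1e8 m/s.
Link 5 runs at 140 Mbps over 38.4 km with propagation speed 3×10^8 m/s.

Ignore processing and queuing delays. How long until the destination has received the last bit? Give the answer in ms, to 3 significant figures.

43.7 ms

L = 105 × 8 = 840 bits.
Transmission delays (L/R per hop): 0.00014433, 2.27027e-05, 0.000444444, 0.000243478, 0.006 ms; sum = 0.00685496 ms.
Propagation delays (d/s per hop): 2.6738, 4.1, 23.4146, 13.3333, 0.128 ms; sum = 43.6498 ms.
End-to-end = 43.7 ms.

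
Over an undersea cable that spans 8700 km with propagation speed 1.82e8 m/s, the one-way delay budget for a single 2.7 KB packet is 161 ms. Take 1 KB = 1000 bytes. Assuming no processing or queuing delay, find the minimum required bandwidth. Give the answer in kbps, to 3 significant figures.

191 kbps

L = 21600 bits.
Propagation delay = 8700000 / 182000000 = 47.8022 ms.
Transmission budget = 161 − 47.8022 = 113.198 ms.
R ≥ L / t_tx = 21600 bits / 0.113198 s = 191 kbps.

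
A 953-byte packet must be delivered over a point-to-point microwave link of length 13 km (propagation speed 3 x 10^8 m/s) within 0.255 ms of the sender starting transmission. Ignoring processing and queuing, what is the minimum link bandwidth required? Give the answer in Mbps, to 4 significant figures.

L = 7624 bits.
Propagation delay = 13000 / 300000000 = 0.0433333 ms.
Transmission budget = 0.255 − 0.0433333 = 0.211667 ms.
R ≥ L / t_tx = 7624 bits / 0.000211667 s = 36.02 Mbps.

36.02 Mbps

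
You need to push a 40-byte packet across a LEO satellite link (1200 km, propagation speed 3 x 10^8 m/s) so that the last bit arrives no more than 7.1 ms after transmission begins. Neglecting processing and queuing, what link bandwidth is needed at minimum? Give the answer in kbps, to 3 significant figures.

103 kbps

L = 320 bits.
Propagation delay = 1200000 / 300000000 = 4 ms.
Transmission budget = 7.1 − 4 = 3.1 ms.
R ≥ L / t_tx = 320 bits / 0.0031 s = 103 kbps.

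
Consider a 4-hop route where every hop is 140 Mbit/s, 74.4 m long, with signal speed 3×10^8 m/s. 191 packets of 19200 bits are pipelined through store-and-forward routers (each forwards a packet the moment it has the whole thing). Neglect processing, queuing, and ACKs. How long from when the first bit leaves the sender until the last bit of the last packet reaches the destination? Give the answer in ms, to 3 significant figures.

Per-hop transmission t_tx = L/R = 19200/140000000 = 0.137143 ms.
Per-hop propagation t_prop = 74.4/300000000 = 0.000248 ms.
Pipeline fill: first packet needs 4·t_tx to clear all hops; remaining 190 packets each add one t_tx.
Total = (4+191-1)·t_tx + 4·t_prop = 194·0.137143 + 4·0.000248 = 26.6 ms.

26.6 ms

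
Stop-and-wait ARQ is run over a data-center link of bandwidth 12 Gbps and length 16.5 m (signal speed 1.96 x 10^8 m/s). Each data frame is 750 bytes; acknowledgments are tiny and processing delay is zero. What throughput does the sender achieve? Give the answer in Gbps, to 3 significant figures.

8.98 Gbps

t_tx = L/R = 6000/12000000000 = 5e-07 s.
t_prop = 16.5/196000000 = 8.41837e-08 s; RTT = 1.68367e-07 s.
Cycle = t_tx + RTT = 6.68367e-07 s.
Throughput = L / cycle = 6000 / 6.68367e-07 = 8.98 Gbps.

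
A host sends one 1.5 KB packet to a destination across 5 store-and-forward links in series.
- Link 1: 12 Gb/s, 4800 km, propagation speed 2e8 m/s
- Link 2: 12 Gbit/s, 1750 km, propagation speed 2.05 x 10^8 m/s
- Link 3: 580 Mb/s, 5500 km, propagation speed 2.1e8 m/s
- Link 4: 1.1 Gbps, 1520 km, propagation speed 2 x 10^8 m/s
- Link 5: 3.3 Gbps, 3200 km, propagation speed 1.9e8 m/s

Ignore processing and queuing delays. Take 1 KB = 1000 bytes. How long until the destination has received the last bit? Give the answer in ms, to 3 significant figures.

L = 12000 bits.
Transmission delays (L/R per hop): 0.001, 0.001, 0.0206897, 0.0109091, 0.00363636 ms; sum = 0.0372351 ms.
Propagation delays (d/s per hop): 24, 8.53659, 26.1905, 7.6, 16.8421 ms; sum = 83.1692 ms.
End-to-end = 83.2 ms.

83.2 ms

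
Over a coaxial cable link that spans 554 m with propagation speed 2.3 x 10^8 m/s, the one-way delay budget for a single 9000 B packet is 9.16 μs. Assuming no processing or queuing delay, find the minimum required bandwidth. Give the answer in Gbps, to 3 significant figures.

L = 72000 bits.
Propagation delay = 554 / 2.3e+08 = 2.4087 μs.
Transmission budget = 9.16 − 2.4087 = 6.7513 μs.
R ≥ L / t_tx = 72000 bits / 6.7513e-06 s = 10.7 Gbps.

10.7 Gbps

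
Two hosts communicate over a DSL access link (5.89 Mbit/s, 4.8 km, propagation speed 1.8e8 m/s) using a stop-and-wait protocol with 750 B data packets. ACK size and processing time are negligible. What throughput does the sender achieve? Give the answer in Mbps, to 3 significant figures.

5.60 Mbps

t_tx = L/R = 6000/5890000 = 0.00101868 s.
t_prop = 4800/180000000 = 2.66667e-05 s; RTT = 5.33333e-05 s.
Cycle = t_tx + RTT = 0.00107201 s.
Throughput = L / cycle = 6000 / 0.00107201 = 5.60 Mbps.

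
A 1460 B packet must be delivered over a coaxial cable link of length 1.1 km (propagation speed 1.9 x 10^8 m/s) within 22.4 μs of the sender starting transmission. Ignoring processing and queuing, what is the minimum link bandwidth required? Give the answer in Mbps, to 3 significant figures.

703 Mbps

L = 11680 bits.
Propagation delay = 1100 / 190000000 = 5.78947 μs.
Transmission budget = 22.4 − 5.78947 = 16.6105 μs.
R ≥ L / t_tx = 11680 bits / 1.66105e-05 s = 703 Mbps.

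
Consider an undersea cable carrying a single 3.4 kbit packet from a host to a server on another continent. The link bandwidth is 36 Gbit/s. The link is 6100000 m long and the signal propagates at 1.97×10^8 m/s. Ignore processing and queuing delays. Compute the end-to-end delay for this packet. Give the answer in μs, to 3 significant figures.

31000 μs

L = 3400 bits.
Transmission delay = L/R = 3400 / 36000000000 = 0.0944444 μs.
Propagation delay = d/s = 6100000 m / 197000000 m/s = 30964.5 μs.
Total = 31000 μs.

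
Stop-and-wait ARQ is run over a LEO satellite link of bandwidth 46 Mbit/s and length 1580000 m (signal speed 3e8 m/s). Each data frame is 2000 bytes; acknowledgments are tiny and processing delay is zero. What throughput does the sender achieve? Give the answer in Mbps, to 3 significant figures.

1.47 Mbps

t_tx = L/R = 16000/46000000 = 0.000347826 s.
t_prop = 1580000/300000000 = 0.00526667 s; RTT = 0.0105333 s.
Cycle = t_tx + RTT = 0.0108812 s.
Throughput = L / cycle = 16000 / 0.0108812 = 1.47 Mbps.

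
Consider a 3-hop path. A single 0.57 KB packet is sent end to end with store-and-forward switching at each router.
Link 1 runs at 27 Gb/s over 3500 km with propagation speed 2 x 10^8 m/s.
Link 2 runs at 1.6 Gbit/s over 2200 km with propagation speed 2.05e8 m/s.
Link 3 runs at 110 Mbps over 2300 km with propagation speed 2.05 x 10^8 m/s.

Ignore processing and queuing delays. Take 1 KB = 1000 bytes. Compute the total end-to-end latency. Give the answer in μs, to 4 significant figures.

39500 μs

L = 4560 bits.
Transmission delays (L/R per hop): 0.168889, 2.85, 41.4545 μs; sum = 44.4734 μs.
Propagation delays (d/s per hop): 17500, 10731.7, 11219.5 μs; sum = 39451.2 μs.
End-to-end = 39500 μs.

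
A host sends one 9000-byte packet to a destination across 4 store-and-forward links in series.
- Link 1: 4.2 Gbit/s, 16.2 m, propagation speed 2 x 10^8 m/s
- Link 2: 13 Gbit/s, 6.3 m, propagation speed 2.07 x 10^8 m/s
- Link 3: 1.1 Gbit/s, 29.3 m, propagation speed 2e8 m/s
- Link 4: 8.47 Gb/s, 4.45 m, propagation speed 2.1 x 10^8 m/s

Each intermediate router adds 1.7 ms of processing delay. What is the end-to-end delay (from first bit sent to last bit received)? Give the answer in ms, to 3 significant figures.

L = 9000 × 8 = 72000 bits.
Transmission delays (L/R per hop): 0.0171429, 0.00553846, 0.0654545, 0.00850059 ms; sum = 0.0966365 ms.
Propagation delays (d/s per hop): 8.1e-05, 3.04348e-05, 0.0001465, 2.11905e-05 ms; sum = 0.000279125 ms.
Processing at 3 router(s): 3 × 1.7 ms = 5.1 ms.
End-to-end = 5.20 ms.

5.20 ms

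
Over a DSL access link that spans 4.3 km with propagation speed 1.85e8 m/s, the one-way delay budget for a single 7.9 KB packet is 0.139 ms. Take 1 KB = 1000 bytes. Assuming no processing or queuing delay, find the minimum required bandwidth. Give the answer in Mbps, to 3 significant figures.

L = 63200 bits.
Propagation delay = 4300 / 185000000 = 0.0232432 ms.
Transmission budget = 0.139 − 0.0232432 = 0.115757 ms.
R ≥ L / t_tx = 63200 bits / 0.000115757 s = 546 Mbps.

546 Mbps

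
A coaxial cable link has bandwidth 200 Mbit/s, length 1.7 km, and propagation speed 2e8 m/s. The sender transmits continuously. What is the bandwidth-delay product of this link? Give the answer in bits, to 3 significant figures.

1700 bits

Propagation delay = 1700 / 200000000 = 8.5e-06 s.
BDP = R × t_prop = 200000000 × 8.5e-06 = 1700 bits.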